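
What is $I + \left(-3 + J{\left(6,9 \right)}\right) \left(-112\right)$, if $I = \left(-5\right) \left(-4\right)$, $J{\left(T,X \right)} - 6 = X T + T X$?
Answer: $-12412$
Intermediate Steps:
$J{\left(T,X \right)} = 6 + 2 T X$ ($J{\left(T,X \right)} = 6 + \left(X T + T X\right) = 6 + \left(T X + T X\right) = 6 + 2 T X$)
$I = 20$
$I + \left(-3 + J{\left(6,9 \right)}\right) \left(-112\right) = 20 + \left(-3 + \left(6 + 2 \cdot 6 \cdot 9\right)\right) \left(-112\right) = 20 + \left(-3 + \left(6 + 108\right)\right) \left(-112\right) = 20 + \left(-3 + 114\right) \left(-112\right) = 20 + 111 \left(-112\right) = 20 - 12432 = -12412$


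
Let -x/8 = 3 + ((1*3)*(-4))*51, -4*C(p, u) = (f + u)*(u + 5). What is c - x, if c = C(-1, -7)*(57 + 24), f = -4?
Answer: -10635/2 ≈ -5317.5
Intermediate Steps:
C(p, u) = -(-4 + u)*(5 + u)/4 (C(p, u) = -(-4 + u)*(u + 5)/4 = -(-4 + u)*(5 + u)/4)
c = -891/2 (c = (5 - ¼*(-7) - ¼*(-7)²)*(57 + 24) = (5 + 7/4 - ¼*49)*81 = (5 + 7/4 - 49/4)*81 = -11/2*81 = -891/2 ≈ -445.50)
x = 4872 (x = -8*(3 + ((1*3)*(-4))*51) = -8*(3 + (3*(-4))*51) = -8*(3 - 12*51) = -8*(3 - 612) = -8*(-609) = 4872)
c - x = -891/2 - 1*4872 = -891/2 - 4872 = -10635/2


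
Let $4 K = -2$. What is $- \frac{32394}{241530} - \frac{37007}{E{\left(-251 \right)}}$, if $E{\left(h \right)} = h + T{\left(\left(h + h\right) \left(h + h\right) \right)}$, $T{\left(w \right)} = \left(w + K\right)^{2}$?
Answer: $- \frac{274295286611019}{2045139616167295} \approx -0.13412$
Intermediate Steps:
$K = - \frac{1}{2}$ ($K = \frac{1}{4} \left(-2\right) = - \frac{1}{2} \approx -0.5$)
$T{\left(w \right)} = \left(- \frac{1}{2} + w\right)^{2}$ ($T{\left(w \right)} = \left(w - \frac{1}{2}\right)^{2} = \left(- \frac{1}{2} + w\right)^{2}$)
$E{\left(h \right)} = h + \frac{\left(-1 + 8 h^{2}\right)^{2}}{4}$ ($E{\left(h \right)} = h + \frac{\left(-1 + 2 \left(h + h\right) \left(h + h\right)\right)^{2}}{4} = h + \frac{\left(-1 + 2 \cdot 2 h 2 h\right)^{2}}{4} = h + \frac{\left(-1 + 2 \cdot 4 h^{2}\right)^{2}}{4} = h + \frac{\left(-1 + 8 h^{2}\right)^{2}}{4}$)
$- \frac{32394}{241530} - \frac{37007}{E{\left(-251 \right)}} = - \frac{32394}{241530} - \frac{37007}{-251 + \frac{\left(-1 + 8 \left(-251\right)^{2}\right)^{2}}{4}} = \left(-32394\right) \frac{1}{241530} - \frac{37007}{-251 + \frac{\left(-1 + 8 \cdot 63001\right)^{2}}{4}} = - \frac{5399}{40255} - \frac{37007}{-251 + \frac{\left(-1 + 504008\right)^{2}}{4}} = - \frac{5399}{40255} - \frac{37007}{-251 + \frac{504007^{2}}{4}} = - \frac{5399}{40255} - \frac{37007}{-251 + \frac{1}{4} \cdot 254023056049} = - \frac{5399}{40255} - \frac{37007}{-251 + \frac{254023056049}{4}} = - \frac{5399}{40255} - \frac{37007}{\frac{254023055045}{4}} = - \frac{5399}{40255} - \frac{148028}{254023055045} = - \frac{274295286611019}{2045139616167295}$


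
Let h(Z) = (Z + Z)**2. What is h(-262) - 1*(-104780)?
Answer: 379356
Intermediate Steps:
h(Z) = 4*Z**2 (h(Z) = (2*Z)**2 = 4*Z**2)
h(-262) - 1*(-104780) = 4*(-262)**2 - 1*(-104780) = 4*68644 + 104780 = 274576 + 104780 = 379356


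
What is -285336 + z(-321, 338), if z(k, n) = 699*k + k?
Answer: -510036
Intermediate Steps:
z(k, n) = 700*k
-285336 + z(-321, 338) = -285336 + 700*(-321) = -285336 - 224700 = -510036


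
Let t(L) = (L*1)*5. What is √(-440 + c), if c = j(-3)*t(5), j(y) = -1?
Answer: I*√465 ≈ 21.564*I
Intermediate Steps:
t(L) = 5*L (t(L) = L*5 = 5*L)
c = -25 (c = -5*5 = -1*25 = -25)
√(-440 + c) = √(-440 - 25) = √(-465) = I*√465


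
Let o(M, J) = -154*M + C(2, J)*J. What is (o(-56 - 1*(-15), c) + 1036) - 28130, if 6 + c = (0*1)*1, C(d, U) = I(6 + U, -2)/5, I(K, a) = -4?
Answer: -103876/5 ≈ -20775.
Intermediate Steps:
C(d, U) = -⅘ (C(d, U) = -4/5 = -4*⅕ = -⅘)
c = -6 (c = -6 + (0*1)*1 = -6 + 0*1 = -6 + 0 = -6)
o(M, J) = -154*M - 4*J/5
(o(-56 - 1*(-15), c) + 1036) - 28130 = ((-154*(-56 - 1*(-15)) - ⅘*(-6)) + 1036) - 28130 = ((-154*(-56 + 15) + 24/5) + 1036) - 28130 = ((-154*(-41) + 24/5) + 1036) - 28130 = ((6314 + 24/5) + 1036) - 28130 = (31594/5 + 1036) - 28130 = 36774/5 - 28130 = -103876/5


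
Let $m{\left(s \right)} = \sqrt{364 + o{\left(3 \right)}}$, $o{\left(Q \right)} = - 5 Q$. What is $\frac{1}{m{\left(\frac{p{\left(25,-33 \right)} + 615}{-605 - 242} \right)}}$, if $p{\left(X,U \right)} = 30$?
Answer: $\frac{\sqrt{349}}{349} \approx 0.053529$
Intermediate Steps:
$m{\left(s \right)} = \sqrt{349}$ ($m{\left(s \right)} = \sqrt{364 - 15} = \sqrt{349}$)
$\frac{1}{m{\left(\frac{p{\left(25,-33 \right)} + 615}{-605 - 242} \right)}} = \frac{1}{\sqrt{349}} = \frac{\sqrt{349}}{349}$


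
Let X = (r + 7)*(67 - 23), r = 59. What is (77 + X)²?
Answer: 8886361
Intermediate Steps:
X = 2904 (X = (59 + 7)*(67 - 23) = 66*44 = 2904)
(77 + X)² = (77 + 2904)² = 2981² = 8886361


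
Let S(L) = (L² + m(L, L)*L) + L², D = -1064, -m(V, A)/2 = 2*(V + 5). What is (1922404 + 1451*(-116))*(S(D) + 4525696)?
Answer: 4004204020992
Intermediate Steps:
m(V, A) = -20 - 4*V (m(V, A) = -4*(V + 5) = -4*(5 + V) = -2*(10 + 2*V) = -20 - 4*V)
S(L) = 2*L² + L*(-20 - 4*L) (S(L) = (L² + (-20 - 4*L)*L) + L² = (L² + L*(-20 - 4*L)) + L² = 2*L² + L*(-20 - 4*L))
(1922404 + 1451*(-116))*(S(D) + 4525696) = (1922404 + 1451*(-116))*(2*(-1064)*(-10 - 1*(-1064)) + 4525696) = (1922404 - 168316)*(2*(-1064)*(-10 + 1064) + 4525696) = 1754088*(2*(-1064)*1054 + 4525696) = 1754088*(-2242912 + 4525696) = 1754088*2282784 = 4004204020992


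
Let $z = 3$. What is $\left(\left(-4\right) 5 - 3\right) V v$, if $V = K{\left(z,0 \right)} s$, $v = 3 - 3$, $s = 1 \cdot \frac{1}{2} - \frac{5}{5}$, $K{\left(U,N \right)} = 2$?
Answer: $0$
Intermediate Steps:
$s = - \frac{1}{2}$ ($s = 1 \cdot \frac{1}{2} - 1 = \frac{1}{2} - 1 = - \frac{1}{2} \approx -0.5$)
$v = 0$
$V = -1$ ($V = 2 \left(- \frac{1}{2}\right) = -1$)
$\left(\left(-4\right) 5 - 3\right) V v = \left(\left(-4\right) 5 - 3\right) \left(-1\right) 0 = \left(-20 - 3\right) \left(-1\right) 0 = \left(-23\right) \left(-1\right) 0 = 23 \cdot 0 = 0$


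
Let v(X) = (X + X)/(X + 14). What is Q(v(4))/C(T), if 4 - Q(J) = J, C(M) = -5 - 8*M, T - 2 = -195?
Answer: 32/13851 ≈ 0.0023103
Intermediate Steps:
T = -193 (T = 2 - 195 = -193)
v(X) = 2*X/(14 + X) (v(X) = (2*X)/(14 + X) = 2*X/(14 + X))
Q(J) = 4 - J
Q(v(4))/C(T) = (4 - 2*4/(14 + 4))/(-5 - 8*(-193)) = (4 - 2*4/18)/(-5 + 1544) = (4 - 2*4/18)/1539 = (4 - 1*4/9)*(1/1539) = (4 - 4/9)*(1/1539) = (32/9)*(1/1539) = 32/13851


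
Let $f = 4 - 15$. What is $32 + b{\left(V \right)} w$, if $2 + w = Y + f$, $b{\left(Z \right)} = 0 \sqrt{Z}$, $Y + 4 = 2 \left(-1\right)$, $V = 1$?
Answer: $32$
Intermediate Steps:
$Y = -6$ ($Y = -4 + 2 \left(-1\right) = -4 - 2 = -6$)
$b{\left(Z \right)} = 0$
$f = -11$ ($f = 4 - 15 = -11$)
$w = -19$ ($w = -2 - 17 = -19$)
$32 + b{\left(V \right)} w = 32 + 0 \left(-19\right) = 32 + 0 = 32$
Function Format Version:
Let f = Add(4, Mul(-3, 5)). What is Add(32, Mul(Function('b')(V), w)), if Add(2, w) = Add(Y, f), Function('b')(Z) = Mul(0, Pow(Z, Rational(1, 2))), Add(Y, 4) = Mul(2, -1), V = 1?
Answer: 32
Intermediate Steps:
Y = -6 (Y = Add(-4, Mul(2, -1)) = Add(-4, -2) = -6)
Function('b')(Z) = 0
f = -11 (f = Add(4, -15) = -11)
w = -19 (w = Add(-2, Add(-6, -11)) = Add(-2, -17) = -19)
Add(32, Mul(Function('b')(V), w)) = Add(32, Mul(0, -19)) = Add(32, 0) = 32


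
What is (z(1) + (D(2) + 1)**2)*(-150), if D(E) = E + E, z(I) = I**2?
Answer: -3900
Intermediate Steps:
D(E) = 2*E
(z(1) + (D(2) + 1)**2)*(-150) = (1**2 + (2*2 + 1)**2)*(-150) = (1 + (4 + 1)**2)*(-150) = (1 + 5**2)*(-150) = (1 + 25)*(-150) = 26*(-150) = -3900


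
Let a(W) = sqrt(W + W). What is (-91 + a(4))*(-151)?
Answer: 13741 - 302*sqrt(2) ≈ 13314.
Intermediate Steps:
a(W) = sqrt(2)*sqrt(W) (a(W) = sqrt(2*W) = sqrt(2)*sqrt(W))
(-91 + a(4))*(-151) = (-91 + sqrt(2)*sqrt(4))*(-151) = (-91 + sqrt(2)*2)*(-151) = (-91 + 2*sqrt(2))*(-151) = 13741 - 302*sqrt(2)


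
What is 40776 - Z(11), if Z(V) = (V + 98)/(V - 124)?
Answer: 4607797/113 ≈ 40777.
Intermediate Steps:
Z(V) = (98 + V)/(-124 + V)
40776 - Z(11) = 40776 - (98 + 11)/(-124 + 11) = 40776 - 109/(-113) = 40776 - (-1)*109/113 = 40776 - 1*(-109/113) = 40776 + 109/113 = 4607797/113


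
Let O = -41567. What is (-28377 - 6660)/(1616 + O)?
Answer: 3893/4439 ≈ 0.87700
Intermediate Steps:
(-28377 - 6660)/(1616 + O) = (-28377 - 6660)/(1616 - 41567) = -35037/(-39951) = -35037*(-1/39951) = 3893/4439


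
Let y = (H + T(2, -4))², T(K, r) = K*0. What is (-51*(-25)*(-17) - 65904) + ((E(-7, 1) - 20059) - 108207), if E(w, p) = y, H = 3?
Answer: -215836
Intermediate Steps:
T(K, r) = 0
y = 9 (y = (3 + 0)² = 3² = 9)
E(w, p) = 9
(-51*(-25)*(-17) - 65904) + ((E(-7, 1) - 20059) - 108207) = (-51*(-25)*(-17) - 65904) + ((9 - 20059) - 108207) = (1275*(-17) - 65904) + (-20050 - 108207) = (-21675 - 65904) - 128257 = -87579 - 128257 = -215836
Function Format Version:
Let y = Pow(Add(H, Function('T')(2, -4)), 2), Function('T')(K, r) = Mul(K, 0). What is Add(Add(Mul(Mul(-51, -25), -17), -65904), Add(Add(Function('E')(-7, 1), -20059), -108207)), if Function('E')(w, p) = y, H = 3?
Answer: -215836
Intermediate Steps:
Function('T')(K, r) = 0
y = 9 (y = Pow(Add(3, 0), 2) = Pow(3, 2) = 9)
Function('E')(w, p) = 9
Add(Add(Mul(Mul(-51, -25), -17), -65904), Add(Add(Function('E')(-7, 1), -20059), -108207)) = Add(Add(Mul(Mul(-51, -25), -17), -65904), Add(Add(9, -20059), -108207)) = Add(Add(Mul(1275, -17), -65904), Add(-20050, -108207)) = Add(Add(-21675, -65904), -128257) = Add(-87579, -128257) = -215836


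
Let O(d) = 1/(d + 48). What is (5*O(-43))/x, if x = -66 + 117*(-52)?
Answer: -1/6150 ≈ -0.00016260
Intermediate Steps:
O(d) = 1/(48 + d)
x = -6150 (x = -66 - 6084 = -6150)
(5*O(-43))/x = (5/(48 - 43))/(-6150) = (5/5)*(-1/6150) = (5*(⅕))*(-1/6150) = 1*(-1/6150) = -1/6150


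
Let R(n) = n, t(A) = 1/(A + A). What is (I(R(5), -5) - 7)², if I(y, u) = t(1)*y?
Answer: 81/4 ≈ 20.250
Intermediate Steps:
t(A) = 1/(2*A)
I(y, u) = y/2 (I(y, u) = ((½)/1)*y = ((½)*1)*y = y/2)
(I(R(5), -5) - 7)² = ((½)*5 - 7)² = (5/2 - 7)² = (-9/2)² = 81/4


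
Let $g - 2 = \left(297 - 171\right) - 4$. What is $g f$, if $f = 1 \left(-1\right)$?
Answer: $-124$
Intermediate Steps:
$g = 124$ ($g = 2 + \left(\left(297 - 171\right) - 4\right) = 2 + \left(126 - 4\right) = 2 + 122 = 124$)
$f = -1$
$g f = 124 \left(-1\right) = -124$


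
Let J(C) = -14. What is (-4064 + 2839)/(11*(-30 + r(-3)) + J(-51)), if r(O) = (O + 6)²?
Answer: 5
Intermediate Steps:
r(O) = (6 + O)²
(-4064 + 2839)/(11*(-30 + r(-3)) + J(-51)) = (-4064 + 2839)/(11*(-30 + (6 - 3)²) - 14) = -1225/(11*(-30 + 3²) - 14) = -1225/(11*(-30 + 9) - 14) = -1225/(11*(-21) - 14) = -1225/(-231 - 14) = -1225/(-245) = -1225*(-1/245) = 5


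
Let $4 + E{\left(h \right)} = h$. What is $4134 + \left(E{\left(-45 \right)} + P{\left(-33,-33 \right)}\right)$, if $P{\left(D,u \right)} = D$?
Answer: $4052$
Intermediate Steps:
$E{\left(h \right)} = -4 + h$
$4134 + \left(E{\left(-45 \right)} + P{\left(-33,-33 \right)}\right) = 4134 - 82 = 4052$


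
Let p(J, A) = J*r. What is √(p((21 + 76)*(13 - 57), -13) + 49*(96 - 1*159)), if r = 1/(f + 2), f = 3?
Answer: I*√98515/5 ≈ 62.774*I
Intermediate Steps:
r = ⅕ (r = 1/(3 + 2) = 1/5 = ⅕ ≈ 0.20000)
p(J, A) = J/5 (p(J, A) = J*(⅕) = J/5)
√(p((21 + 76)*(13 - 57), -13) + 49*(96 - 1*159)) = √(((21 + 76)*(13 - 57))/5 + 49*(96 - 1*159)) = √((97*(-44))/5 + 49*(96 - 159)) = √((⅕)*(-4268) + 49*(-63)) = √(-4268/5 - 3087) = √(-19703/5) = I*√98515/5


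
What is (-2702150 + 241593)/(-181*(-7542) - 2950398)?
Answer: 2460557/1585296 ≈ 1.5521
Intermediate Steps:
(-2702150 + 241593)/(-181*(-7542) - 2950398) = -2460557/(1365102 - 2950398) = -2460557/(-1585296) = -2460557*(-1/1585296) = 2460557/1585296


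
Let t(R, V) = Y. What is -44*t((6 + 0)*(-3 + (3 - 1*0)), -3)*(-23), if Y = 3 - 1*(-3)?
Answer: 6072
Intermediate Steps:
Y = 6 (Y = 3 + 3 = 6)
t(R, V) = 6
-44*t((6 + 0)*(-3 + (3 - 1*0)), -3)*(-23) = -44*6*(-23) = -264*(-23) = 6072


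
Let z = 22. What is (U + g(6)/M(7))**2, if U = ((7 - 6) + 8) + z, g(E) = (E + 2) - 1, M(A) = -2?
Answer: 3025/4 ≈ 756.25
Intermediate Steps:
g(E) = 1 + E (g(E) = (2 + E) - 1 = 1 + E)
U = 31 (U = ((7 - 6) + 8) + 22 = (1 + 8) + 22 = 9 + 22 = 31)
(U + g(6)/M(7))**2 = (31 + (1 + 6)/(-2))**2 = (31 + 7*(-1/2))**2 = (31 - 7/2)**2 = (55/2)**2 = 3025/4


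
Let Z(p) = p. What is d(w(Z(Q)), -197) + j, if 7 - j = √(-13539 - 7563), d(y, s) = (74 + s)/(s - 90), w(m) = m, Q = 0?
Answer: 52/7 - I*√21102 ≈ 7.4286 - 145.27*I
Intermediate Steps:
d(y, s) = (74 + s)/(-90 + s)
j = 7 - I*√21102 (j = 7 - √(-13539 - 7563) = 7 - √(-21102) = 7 - I*√21102 ≈ 7.0 - 145.27*I)
d(w(Z(Q)), -197) + j = (74 - 197)/(-90 - 197) + (7 - I*√21102) = -123/(-287) + (7 - I*√21102) = -1/287*(-123) + (7 - I*√21102) = 3/7 + (7 - I*√21102) = 52/7 - I*√21102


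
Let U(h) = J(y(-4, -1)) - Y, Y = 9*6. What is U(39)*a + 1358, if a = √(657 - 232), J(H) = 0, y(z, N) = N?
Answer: 1358 - 270*√17 ≈ 244.76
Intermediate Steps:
Y = 54
a = 5*√17 (a = √425 = 5*√17 ≈ 20.616)
U(h) = -54 (U(h) = 0 - 1*54 = 0 - 54 = -54)
U(39)*a + 1358 = -270*√17 + 1358 = 1358 - 270*√17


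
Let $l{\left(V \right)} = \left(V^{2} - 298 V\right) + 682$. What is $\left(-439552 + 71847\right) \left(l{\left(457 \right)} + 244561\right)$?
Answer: $-116895625730$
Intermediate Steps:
$l{\left(V \right)} = 682 + V^{2} - 298 V$
$\left(-439552 + 71847\right) \left(l{\left(457 \right)} + 244561\right) = \left(-439552 + 71847\right) \left(\left(682 + 457^{2} - 136186\right) + 244561\right) = - 367705 \left(\left(682 + 208849 - 136186\right) + 244561\right) = - 367705 \left(73345 + 244561\right) = \left(-367705\right) 317906 = -116895625730$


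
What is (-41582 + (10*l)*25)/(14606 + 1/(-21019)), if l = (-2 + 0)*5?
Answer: -926559558/307003513 ≈ -3.0181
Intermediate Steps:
l = -10 (l = -2*5 = -10)
(-41582 + (10*l)*25)/(14606 + 1/(-21019)) = (-41582 + (10*(-10))*25)/(14606 + 1/(-21019)) = (-41582 - 100*25)/(14606 - 1/21019) = (-41582 - 2500)/(307003513/21019) = -44082*21019/307003513 = -926559558/307003513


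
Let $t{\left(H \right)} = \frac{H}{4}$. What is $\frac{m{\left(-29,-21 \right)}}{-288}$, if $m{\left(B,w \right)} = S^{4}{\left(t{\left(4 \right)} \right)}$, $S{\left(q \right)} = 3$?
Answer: $- \frac{9}{32} \approx -0.28125$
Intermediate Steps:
$t{\left(H \right)} = \frac{H}{4}$ ($t{\left(H \right)} = H \frac{1}{4} = \frac{H}{4}$)
$m{\left(B,w \right)} = 81$ ($m{\left(B,w \right)} = 3^{4} = 81$)
$\frac{m{\left(-29,-21 \right)}}{-288} = \frac{81}{-288} = 81 \left(- \frac{1}{288}\right) = - \frac{9}{32}$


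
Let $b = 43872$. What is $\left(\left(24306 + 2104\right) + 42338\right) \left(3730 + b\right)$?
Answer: $3272542296$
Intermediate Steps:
$\left(\left(24306 + 2104\right) + 42338\right) \left(3730 + b\right) = \left(\left(24306 + 2104\right) + 42338\right) \left(3730 + 43872\right) = \left(26410 + 42338\right) 47602 = 68748 \cdot 47602 = 3272542296$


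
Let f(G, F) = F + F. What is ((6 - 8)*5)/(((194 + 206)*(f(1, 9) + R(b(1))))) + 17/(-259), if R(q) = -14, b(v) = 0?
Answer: -2979/41440 ≈ -0.071887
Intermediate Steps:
f(G, F) = 2*F
((6 - 8)*5)/(((194 + 206)*(f(1, 9) + R(b(1))))) + 17/(-259) = ((6 - 8)*5)/(((194 + 206)*(2*9 - 14))) + 17/(-259) = (-2*5)/((400*(18 - 14))) + 17*(-1/259) = -10/(400*4) - 17/259 = -10/1600 - 17/259 = -10*1/1600 - 17/259 = -1/160 - 17/259 = -2979/41440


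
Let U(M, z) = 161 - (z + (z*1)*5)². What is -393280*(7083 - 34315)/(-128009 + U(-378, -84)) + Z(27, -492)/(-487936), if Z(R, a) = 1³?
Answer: -653212180200053/23290649088 ≈ -28046.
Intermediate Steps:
Z(R, a) = 1
U(M, z) = 161 - 36*z² (U(M, z) = 161 - (z + z*5)² = 161 - (z + 5*z)² = 161 - (6*z)² = 161 - 36*z²)
-393280*(7083 - 34315)/(-128009 + U(-378, -84)) + Z(27, -492)/(-487936) = -393280*(7083 - 34315)/(-128009 + (161 - 36*(-84)²)) + 1/(-487936) = -393280*(-27232/(-128009 + (161 - 36*7056))) + 1*(-1/487936) = -393280*(-27232/(-128009 + (161 - 254016))) - 1/487936 = -393280*(-27232/(-128009 - 253855)) - 1/487936 = -393280/((-381864*(-1/27232))) - 1/487936 = -393280/47733/3404 - 1/487936 = -393280*3404/47733 - 1/487936 = -1338725120/47733 - 1/487936 = -653212180200053/23290649088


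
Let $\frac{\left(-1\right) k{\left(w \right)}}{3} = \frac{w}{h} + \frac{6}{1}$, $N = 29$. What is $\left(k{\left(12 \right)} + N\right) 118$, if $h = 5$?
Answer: $\frac{2242}{5} \approx 448.4$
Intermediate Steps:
$k{\left(w \right)} = -18 - \frac{3 w}{5}$ ($k{\left(w \right)} = - 3 \left(\frac{w}{5} + \frac{6}{1}\right) = - 3 \left(w \frac{1}{5} + 6 \cdot 1\right) = - 3 \left(\frac{w}{5} + 6\right) = - 3 \left(6 + \frac{w}{5}\right) = -18 - \frac{3 w}{5}$)
$\left(k{\left(12 \right)} + N\right) 118 = \left(\left(-18 - \frac{36}{5}\right) + 29\right) 118 = \left(- \frac{126}{5} + 29\right) 118 = \frac{19}{5} \cdot 118 = \frac{2242}{5}$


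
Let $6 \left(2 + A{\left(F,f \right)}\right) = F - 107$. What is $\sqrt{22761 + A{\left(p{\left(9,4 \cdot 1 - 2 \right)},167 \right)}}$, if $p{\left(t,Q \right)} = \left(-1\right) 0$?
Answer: $\frac{\sqrt{818682}}{6} \approx 150.8$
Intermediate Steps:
$p{\left(t,Q \right)} = 0$
$A{\left(F,f \right)} = - \frac{119}{6} + \frac{F}{6}$ ($A{\left(F,f \right)} = -2 + \frac{F - 107}{6} = -2 + \frac{-107 + F}{6} = -2 + \left(- \frac{107}{6} + \frac{F}{6}\right) = - \frac{119}{6} + \frac{F}{6}$)
$\sqrt{22761 + A{\left(p{\left(9,4 \cdot 1 - 2 \right)},167 \right)}} = \sqrt{22761 + \left(- \frac{119}{6} + \frac{1}{6} \cdot 0\right)} = \sqrt{22761 + \left(- \frac{119}{6} + 0\right)} = \sqrt{22761 - \frac{119}{6}} = \sqrt{\frac{136447}{6}} = \frac{\sqrt{818682}}{6}$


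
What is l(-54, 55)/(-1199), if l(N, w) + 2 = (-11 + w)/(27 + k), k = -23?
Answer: -9/1199 ≈ -0.0075063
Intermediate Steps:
l(N, w) = -19/4 + w/4 (l(N, w) = -2 + (-11 + w)/(27 - 23) = -2 + (-11 + w)/4 = -2 + (-11 + w)*(¼) = -2 + (-11/4 + w/4) = -19/4 + w/4)
l(-54, 55)/(-1199) = (-19/4 + (¼)*55)/(-1199) = (-19/4 + 55/4)*(-1/1199) = 9*(-1/1199) = -9/1199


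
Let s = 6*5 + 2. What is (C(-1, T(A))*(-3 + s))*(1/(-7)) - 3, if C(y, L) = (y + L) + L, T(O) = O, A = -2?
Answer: 124/7 ≈ 17.714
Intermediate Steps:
C(y, L) = y + 2*L (C(y, L) = (L + y) + L = y + 2*L)
s = 32 (s = 30 + 2 = 32)
(C(-1, T(A))*(-3 + s))*(1/(-7)) - 3 = ((-1 + 2*(-2))*(-3 + 32))*(1/(-7)) - 3 = ((-1 - 4)*29)*(1*(-1/7)) - 3 = -5*29*(-1/7) - 3 = -145*(-1/7) - 3 = 145/7 - 3 = 124/7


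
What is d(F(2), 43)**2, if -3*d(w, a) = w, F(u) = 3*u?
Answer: 4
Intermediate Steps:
d(w, a) = -w/3
d(F(2), 43)**2 = (-2)**2 = 4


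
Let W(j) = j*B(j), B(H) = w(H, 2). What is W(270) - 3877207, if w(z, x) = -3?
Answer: -3878017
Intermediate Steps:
B(H) = -3
W(j) = -3*j (W(j) = j*(-3) = -3*j)
W(270) - 3877207 = -3*270 - 3877207 = -810 - 3877207 = -3878017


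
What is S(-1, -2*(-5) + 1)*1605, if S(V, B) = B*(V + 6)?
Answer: 88275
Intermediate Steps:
S(V, B) = B*(6 + V)
S(-1, -2*(-5) + 1)*1605 = ((-2*(-5) + 1)*(6 - 1))*1605 = ((10 + 1)*5)*1605 = (11*5)*1605 = 55*1605 = 88275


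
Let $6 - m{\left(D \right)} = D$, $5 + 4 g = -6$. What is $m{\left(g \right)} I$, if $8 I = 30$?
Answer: $\frac{525}{16} \approx 32.813$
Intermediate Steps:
$I = \frac{15}{4}$ ($I = \frac{1}{8} \cdot 30 = \frac{15}{4} \approx 3.75$)
$g = - \frac{11}{4}$ ($g = - \frac{5}{4} + \frac{1}{4} \left(-6\right) = - \frac{5}{4} - \frac{3}{2} = - \frac{11}{4} \approx -2.75$)
$m{\left(D \right)} = 6 - D$
$m{\left(g \right)} I = \left(6 - - \frac{11}{4}\right) \frac{15}{4} = \left(6 + \frac{11}{4}\right) \frac{15}{4} = \frac{35}{4} \cdot \frac{15}{4} = \frac{525}{16}$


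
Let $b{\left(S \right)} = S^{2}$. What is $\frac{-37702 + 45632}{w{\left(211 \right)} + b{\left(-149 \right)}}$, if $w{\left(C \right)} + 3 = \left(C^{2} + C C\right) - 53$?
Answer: $\frac{7930}{111187} \approx 0.071321$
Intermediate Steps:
$w{\left(C \right)} = -56 + 2 C^{2}$ ($w{\left(C \right)} = -3 - \left(53 - C^{2} - C C\right) = -3 + \left(\left(C^{2} + C^{2}\right) - 53\right) = -3 + \left(2 C^{2} - 53\right) = -3 + \left(-53 + 2 C^{2}\right) = -56 + 2 C^{2}$)
$\frac{-37702 + 45632}{w{\left(211 \right)} + b{\left(-149 \right)}} = \frac{-37702 + 45632}{\left(-56 + 2 \cdot 211^{2}\right) + \left(-149\right)^{2}} = \frac{7930}{\left(-56 + 2 \cdot 44521\right) + 22201} = \frac{7930}{\left(-56 + 89042\right) + 22201} = \frac{7930}{88986 + 22201} = \frac{7930}{111187}$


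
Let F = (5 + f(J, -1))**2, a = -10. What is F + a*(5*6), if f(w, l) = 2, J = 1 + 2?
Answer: -251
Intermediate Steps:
J = 3
F = 49 (F = (5 + 2)**2 = 7**2 = 49)
F + a*(5*6) = 49 - 50*6 = 49 - 10*30 = 49 - 300 = -251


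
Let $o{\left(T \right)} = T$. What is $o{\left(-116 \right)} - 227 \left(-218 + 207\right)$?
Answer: $2381$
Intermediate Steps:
$o{\left(-116 \right)} - 227 \left(-218 + 207\right) = -116 - 227 \left(-218 + 207\right) = -116 - 227 \left(-11\right) = -116 - -2497 = -116 + 2497 = 2381$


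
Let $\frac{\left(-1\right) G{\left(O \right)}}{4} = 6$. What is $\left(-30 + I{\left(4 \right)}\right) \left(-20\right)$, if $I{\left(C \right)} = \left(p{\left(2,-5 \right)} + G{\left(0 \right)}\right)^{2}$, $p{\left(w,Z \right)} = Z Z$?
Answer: $580$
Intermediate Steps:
$p{\left(w,Z \right)} = Z^{2}$
$G{\left(O \right)} = -24$ ($G{\left(O \right)} = \left(-4\right) 6 = -24$)
$I{\left(C \right)} = 1$ ($I{\left(C \right)} = \left(\left(-5\right)^{2} - 24\right)^{2} = \left(25 - 24\right)^{2} = 1^{2} = 1$)
$\left(-30 + I{\left(4 \right)}\right) \left(-20\right) = \left(-30 + 1\right) \left(-20\right) = \left(-29\right) \left(-20\right) = 580$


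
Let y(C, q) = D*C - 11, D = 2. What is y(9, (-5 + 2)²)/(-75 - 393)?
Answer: -7/468 ≈ -0.014957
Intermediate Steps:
y(C, q) = -11 + 2*C (y(C, q) = 2*C - 11 = -11 + 2*C)
y(9, (-5 + 2)²)/(-75 - 393) = (-11 + 2*9)/(-75 - 393) = (-11 + 18)/(-468) = 7*(-1/468) = -7/468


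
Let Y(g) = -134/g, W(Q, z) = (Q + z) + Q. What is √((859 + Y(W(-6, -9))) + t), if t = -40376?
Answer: I*√17424183/21 ≈ 198.77*I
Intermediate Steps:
W(Q, z) = z + 2*Q
√((859 + Y(W(-6, -9))) + t) = √((859 - 134/(-9 + 2*(-6))) - 40376) = √((859 - 134/(-9 - 12)) - 40376) = √((859 - 134/(-21)) - 40376) = √((859 - 134*(-1/21)) - 40376) = √((859 + 134/21) - 40376) = √(18173/21 - 40376) = √(-829723/21) = I*√17424183/21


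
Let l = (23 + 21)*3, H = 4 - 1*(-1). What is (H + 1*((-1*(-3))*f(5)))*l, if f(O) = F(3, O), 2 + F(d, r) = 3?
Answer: 1056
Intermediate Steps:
F(d, r) = 1 (F(d, r) = -2 + 3 = 1)
f(O) = 1
H = 5 (H = 4 + 1 = 5)
l = 132 (l = 44*3 = 132)
(H + 1*((-1*(-3))*f(5)))*l = (5 + 1*(-1*(-3)*1))*132 = (5 + 1*(3*1))*132 = (5 + 1*3)*132 = (5 + 3)*132 = 8*132 = 1056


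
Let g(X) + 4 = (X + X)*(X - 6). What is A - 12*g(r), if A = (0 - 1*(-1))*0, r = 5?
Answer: 168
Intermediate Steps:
g(X) = -4 + 2*X*(-6 + X) (g(X) = -4 + (X + X)*(X - 6) = -4 + (2*X)*(-6 + X) = -4 + 2*X*(-6 + X))
A = 0 (A = (0 + 1)*0 = 1*0 = 0)
A - 12*g(r) = 0 - 12*(-4 - 12*5 + 2*5²) = 0 - 12*(-4 - 60 + 2*25) = 0 - 12*(-4 - 60 + 50) = 0 - 12*(-14) = 0 + 168 = 168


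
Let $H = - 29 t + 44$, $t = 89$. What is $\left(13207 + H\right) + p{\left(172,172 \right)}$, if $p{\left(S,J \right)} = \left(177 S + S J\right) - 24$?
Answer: $70674$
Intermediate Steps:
$p{\left(S,J \right)} = -24 + 177 S + J S$ ($p{\left(S,J \right)} = \left(177 S + J S\right) - 24 = -24 + 177 S + J S$)
$H = -2537$ ($H = \left(-29\right) 89 + 44 = -2581 + 44 = -2537$)
$\left(13207 + H\right) + p{\left(172,172 \right)} = \left(13207 - 2537\right) + \left(-24 + 177 \cdot 172 + 172 \cdot 172\right) = 10670 + \left(-24 + 30444 + 29584\right) = 10670 + 60004 = 70674$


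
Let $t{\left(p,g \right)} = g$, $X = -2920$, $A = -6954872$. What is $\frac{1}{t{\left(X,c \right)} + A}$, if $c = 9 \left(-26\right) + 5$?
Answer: $- \frac{1}{6955101} \approx -1.4378 \cdot 10^{-7}$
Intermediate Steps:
$c = -229$ ($c = -234 + 5 = -229$)
$\frac{1}{t{\left(X,c \right)} + A} = \frac{1}{-229 - 6954872} = \frac{1}{-6955101} = - \frac{1}{6955101}$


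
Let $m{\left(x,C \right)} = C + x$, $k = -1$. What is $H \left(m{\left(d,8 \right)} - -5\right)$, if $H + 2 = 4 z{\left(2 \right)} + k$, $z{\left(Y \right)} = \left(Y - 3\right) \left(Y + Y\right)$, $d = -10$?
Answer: $-57$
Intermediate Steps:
$z{\left(Y \right)} = 2 Y \left(-3 + Y\right)$ ($z{\left(Y \right)} = \left(-3 + Y\right) 2 Y = 2 Y \left(-3 + Y\right)$)
$H = -19$ ($H = -2 + \left(4 \cdot 2 \cdot 2 \left(-3 + 2\right) - 1\right) = -2 + \left(4 \cdot 2 \cdot 2 \left(-1\right) - 1\right) = -2 + \left(4 \left(-4\right) - 1\right) = -2 - 17 = -19$)
$H \left(m{\left(d,8 \right)} - -5\right) = - 19 \left(\left(8 - 10\right) - -5\right) = - 19 \left(-2 + 5\right) = \left(-19\right) 3 = -57$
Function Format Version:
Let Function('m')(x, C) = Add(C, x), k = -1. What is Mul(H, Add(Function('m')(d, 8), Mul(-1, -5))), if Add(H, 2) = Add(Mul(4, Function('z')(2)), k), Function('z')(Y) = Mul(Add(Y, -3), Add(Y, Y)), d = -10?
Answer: -57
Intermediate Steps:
Function('z')(Y) = Mul(2, Y, Add(-3, Y)) (Function('z')(Y) = Mul(Add(-3, Y), Mul(2, Y)) = Mul(2, Y, Add(-3, Y)))
H = -19 (H = Add(-2, Add(Mul(4, Mul(2, 2, Add(-3, 2))), -1)) = Add(-2, Add(Mul(4, Mul(2, 2, -1)), -1)) = Add(-2, Add(Mul(4, -4), -1)) = Add(-2, Add(-16, -1)) = Add(-2, -17) = -19)
Mul(H, Add(Function('m')(d, 8), Mul(-1, -5))) = Mul(-19, Add(Add(8, -10), Mul(-1, -5))) = Mul(-19, Add(-2, 5)) = Mul(-19, 3) = -57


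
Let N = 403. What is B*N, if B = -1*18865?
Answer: -7602595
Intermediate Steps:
B = -18865
B*N = -18865*403 = -7602595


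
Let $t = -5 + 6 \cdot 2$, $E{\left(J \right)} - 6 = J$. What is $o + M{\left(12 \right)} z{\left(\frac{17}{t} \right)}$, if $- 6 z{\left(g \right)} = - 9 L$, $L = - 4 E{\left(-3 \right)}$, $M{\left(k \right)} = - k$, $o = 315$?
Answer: $531$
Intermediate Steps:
$E{\left(J \right)} = 6 + J$
$t = 7$ ($t = -5 + 12 = 7$)
$L = -12$ ($L = - 4 \left(6 - 3\right) = \left(-4\right) 3 = -12$)
$z{\left(g \right)} = -18$ ($z{\left(g \right)} = - \frac{\left(-9\right) \left(-12\right)}{6} = \left(- \frac{1}{6}\right) 108 = -18$)
$o + M{\left(12 \right)} z{\left(\frac{17}{t} \right)} = 315 + \left(-1\right) 12 \left(-18\right) = 315 - -216 = 315 + 216 = 531$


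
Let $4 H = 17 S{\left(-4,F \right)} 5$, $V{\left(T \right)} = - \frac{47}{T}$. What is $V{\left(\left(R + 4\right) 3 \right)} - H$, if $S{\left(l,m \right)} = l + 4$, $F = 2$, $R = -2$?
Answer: $- \frac{47}{6} \approx -7.8333$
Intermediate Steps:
$S{\left(l,m \right)} = 4 + l$
$H = 0$ ($H = \frac{17 \left(4 - 4\right) 5}{4} = \frac{17 \cdot 0 \cdot 5}{4} = \frac{0 \cdot 5}{4} = \frac{1}{4} \cdot 0 = 0$)
$V{\left(\left(R + 4\right) 3 \right)} - H = - \frac{47}{\left(-2 + 4\right) 3} - 0 = - \frac{47}{2 \cdot 3} + 0 = - \frac{47}{6} + 0 = - \frac{47}{6}$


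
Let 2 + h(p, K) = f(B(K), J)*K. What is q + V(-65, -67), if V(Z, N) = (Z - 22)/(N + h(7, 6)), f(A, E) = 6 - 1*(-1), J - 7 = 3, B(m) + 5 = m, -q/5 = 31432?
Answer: -1414411/9 ≈ -1.5716e+5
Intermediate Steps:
q = -157160 (q = -5*31432 = -157160)
B(m) = -5 + m
J = 10 (J = 7 + 3 = 10)
f(A, E) = 7 (f(A, E) = 6 + 1 = 7)
h(p, K) = -2 + 7*K
V(Z, N) = (-22 + Z)/(40 + N) (V(Z, N) = (Z - 22)/(N + (-2 + 7*6)) = (-22 + Z)/(N + (-2 + 42)) = (-22 + Z)/(N + 40) = (-22 + Z)/(40 + N))
q + V(-65, -67) = -157160 + (-22 - 65)/(40 - 67) = -157160 - 87/(-27) = -157160 - 1/27*(-87) = -157160 + 29/9 = -1414411/9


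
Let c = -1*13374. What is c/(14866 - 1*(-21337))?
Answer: -13374/36203 ≈ -0.36942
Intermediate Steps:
c = -13374
c/(14866 - 1*(-21337)) = -13374/(14866 - 1*(-21337)) = -13374/(14866 + 21337) = -13374/36203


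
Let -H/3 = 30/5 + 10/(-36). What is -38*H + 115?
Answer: 2302/3 ≈ 767.33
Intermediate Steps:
H = -103/6 (H = -3*(30/5 + 10/(-36)) = -3*(30*(⅕) + 10*(-1/36)) = -3*(6 - 5/18) = -3*103/18 = -103/6 ≈ -17.167)
-38*H + 115 = -38*(-103/6) + 115 = 1957/3 + 115 = 2302/3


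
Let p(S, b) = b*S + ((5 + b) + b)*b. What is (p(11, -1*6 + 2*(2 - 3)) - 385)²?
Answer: 148225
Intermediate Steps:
p(S, b) = S*b + b*(5 + 2*b) (p(S, b) = S*b + (5 + 2*b)*b = S*b + b*(5 + 2*b))
(p(11, -1*6 + 2*(2 - 3)) - 385)² = ((-1*6 + 2*(2 - 3))*(5 + 11 + 2*(-1*6 + 2*(2 - 3))) - 385)² = ((-6 + 2*(-1))*(5 + 11 + 2*(-6 + 2*(-1))) - 385)² = ((-6 - 2)*(5 + 11 + 2*(-6 - 2)) - 385)² = (-8*(5 + 11 + 2*(-8)) - 385)² = (-8*(5 + 11 - 16) - 385)² = (-8*0 - 385)² = (0 - 385)² = (-385)² = 148225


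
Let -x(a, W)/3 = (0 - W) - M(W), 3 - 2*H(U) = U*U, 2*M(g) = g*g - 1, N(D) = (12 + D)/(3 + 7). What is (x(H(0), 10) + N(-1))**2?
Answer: 806404/25 ≈ 32256.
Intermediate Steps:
N(D) = 6/5 + D/10 (N(D) = (12 + D)/10 = (12 + D)*(1/10) = 6/5 + D/10)
M(g) = -1/2 + g**2/2 (M(g) = (g*g - 1)/2 = (g**2 - 1)/2 = (-1 + g**2)/2 = -1/2 + g**2/2)
H(U) = 3/2 - U**2/2 (H(U) = 3/2 - U*U/2 = 3/2 - U**2/2)
x(a, W) = -3/2 + 3*W + 3*W**2/2 (x(a, W) = -3*((0 - W) - (-1/2 + W**2/2)) = -3*(-W + (1/2 - W**2/2)) = -3*(1/2 - W - W**2/2) = -3/2 + 3*W + 3*W**2/2)
(x(H(0), 10) + N(-1))**2 = ((-3/2 + 3*10 + (3/2)*10**2) + (6/5 + (1/10)*(-1)))**2 = ((-3/2 + 30 + (3/2)*100) + (6/5 - 1/10))**2 = ((-3/2 + 30 + 150) + 11/10)**2 = (357/2 + 11/10)**2 = (898/5)**2 = 806404/25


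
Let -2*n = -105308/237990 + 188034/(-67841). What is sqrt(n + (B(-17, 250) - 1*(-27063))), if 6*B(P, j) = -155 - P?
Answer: sqrt(1762277948172473358036990)/8072739795 ≈ 164.44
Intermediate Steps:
B(P, j) = -155/6 - P/6 (B(P, j) = (-155 - P)/6 = -155/6 - P/6)
n = 12973602922/8072739795 (n = -(-105308/237990 + 188034/(-67841))/2 = -(-105308*1/237990 + 188034*(-1/67841))/2 = -(-52654/118995 - 188034/67841)/2 = -1/2*(-25947205844/8072739795) = 12973602922/8072739795 ≈ 1.6071)
sqrt(n + (B(-17, 250) - 1*(-27063))) = sqrt(12973602922/8072739795 + ((-155/6 - 1/6*(-17)) - 1*(-27063))) = sqrt(12973602922/8072739795 + ((-155/6 + 17/6) + 27063)) = sqrt(12973602922/8072739795 + (-23 + 27063)) = sqrt(12973602922/8072739795 + 27040) = sqrt(218299857659722/8072739795) = sqrt(1762277948172473358036990)/8072739795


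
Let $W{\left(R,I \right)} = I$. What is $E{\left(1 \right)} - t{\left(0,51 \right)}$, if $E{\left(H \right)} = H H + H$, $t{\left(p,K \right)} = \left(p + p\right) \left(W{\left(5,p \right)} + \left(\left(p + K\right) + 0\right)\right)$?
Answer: $2$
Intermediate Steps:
$t{\left(p,K \right)} = 2 p \left(K + 2 p\right)$ ($t{\left(p,K \right)} = \left(p + p\right) \left(p + \left(\left(p + K\right) + 0\right)\right) = 2 p \left(p + \left(\left(K + p\right) + 0\right)\right) = 2 p \left(p + \left(K + p\right)\right) = 2 p \left(K + 2 p\right)$)
$E{\left(H \right)} = H + H^{2}$ ($E{\left(H \right)} = H^{2} + H = H + H^{2}$)
$E{\left(1 \right)} - t{\left(0,51 \right)} = 1 \left(1 + 1\right) - 2 \cdot 0 \left(51 + 2 \cdot 0\right) = 1 \cdot 2 - 2 \cdot 0 \left(51 + 0\right) = 2 - 2 \cdot 0 \cdot 51 = 2 - 0 = 2 + 0 = 2$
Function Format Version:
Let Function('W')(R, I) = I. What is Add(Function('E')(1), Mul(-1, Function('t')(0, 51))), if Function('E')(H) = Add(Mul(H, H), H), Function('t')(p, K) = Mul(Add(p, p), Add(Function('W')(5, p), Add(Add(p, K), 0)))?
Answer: 2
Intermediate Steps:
Function('t')(p, K) = Mul(2, p, Add(K, Mul(2, p))) (Function('t')(p, K) = Mul(Add(p, p), Add(p, Add(Add(p, K), 0))) = Mul(Mul(2, p), Add(p, Add(Add(K, p), 0))) = Mul(Mul(2, p), Add(p, Add(K, p))) = Mul(Mul(2, p), Add(K, Mul(2, p))) = Mul(2, p, Add(K, Mul(2, p))))
Function('E')(H) = Add(H, Pow(H, 2)) (Function('E')(H) = Add(Pow(H, 2), H) = Add(H, Pow(H, 2)))
Add(Function('E')(1), Mul(-1, Function('t')(0, 51))) = Add(Mul(1, Add(1, 1)), Mul(-1, Mul(2, 0, Add(51, Mul(2, 0))))) = Add(Mul(1, 2), Mul(-1, Mul(2, 0, Add(51, 0)))) = Add(2, Mul(-1, Mul(2, 0, 51))) = Add(2, Mul(-1, 0)) = Add(2, 0) = 2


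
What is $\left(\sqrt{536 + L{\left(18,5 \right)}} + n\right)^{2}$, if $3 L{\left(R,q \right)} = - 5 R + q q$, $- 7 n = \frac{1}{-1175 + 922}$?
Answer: $\frac{4839528466}{9409323} + \frac{2 \sqrt{4629}}{5313} \approx 514.36$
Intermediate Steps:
$n = \frac{1}{1771}$ ($n = - \frac{1}{7 \left(-1175 + 922\right)} = - \frac{1}{7 \left(-253\right)} = \left(- \frac{1}{7}\right) \left(- \frac{1}{253}\right) = \frac{1}{1771} \approx 0.00056465$)
$L{\left(R,q \right)} = - \frac{5 R}{3} + \frac{q^{2}}{3}$ ($L{\left(R,q \right)} = \frac{- 5 R + q q}{3} = \frac{- 5 R + q^{2}}{3} = \frac{q^{2} - 5 R}{3} = - \frac{5 R}{3} + \frac{q^{2}}{3}$)
$\left(\sqrt{536 + L{\left(18,5 \right)}} + n\right)^{2} = \left(\sqrt{536 + \left(\left(- \frac{5}{3}\right) 18 + \frac{5^{2}}{3}\right)} + \frac{1}{1771}\right)^{2} = \left(\sqrt{536 + \left(-30 + \frac{1}{3} \cdot 25\right)} + \frac{1}{1771}\right)^{2} = \left(\sqrt{536 + \left(-30 + \frac{25}{3}\right)} + \frac{1}{1771}\right)^{2} = \left(\sqrt{536 - \frac{65}{3}} + \frac{1}{1771}\right)^{2} = \left(\sqrt{\frac{1543}{3}} + \frac{1}{1771}\right)^{2} = \left(\frac{\sqrt{4629}}{3} + \frac{1}{1771}\right)^{2} = \left(\frac{1}{1771} + \frac{\sqrt{4629}}{3}\right)^{2}$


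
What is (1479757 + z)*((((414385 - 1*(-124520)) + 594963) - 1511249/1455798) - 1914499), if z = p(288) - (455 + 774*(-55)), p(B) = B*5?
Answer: -865578294317127272/727899 ≈ -1.1891e+12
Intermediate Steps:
p(B) = 5*B
z = 43555 (z = 5*288 - (455 + 774*(-55)) = 1440 - (455 - 42570) = 1440 - 1*(-42115) = 1440 + 42115 = 43555)
(1479757 + z)*((((414385 - 1*(-124520)) + 594963) - 1511249/1455798) - 1914499) = (1479757 + 43555)*((((414385 - 1*(-124520)) + 594963) - 1511249/1455798) - 1914499) = 1523312*((((414385 + 124520) + 594963) - 1511249*1/1455798) - 1914499) = 1523312*(((538905 + 594963) - 1511249/1455798) - 1914499) = 1523312*((1133868 - 1511249/1455798) - 1914499) = 1523312*(1650681255415/1455798 - 1914499) = 1523312*(-1136442559787/1455798) = -865578294317127272/727899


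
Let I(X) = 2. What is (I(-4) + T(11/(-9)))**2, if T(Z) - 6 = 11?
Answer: 361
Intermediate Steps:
T(Z) = 17 (T(Z) = 6 + 11 = 17)
(I(-4) + T(11/(-9)))**2 = (2 + 17)**2 = 19**2 = 361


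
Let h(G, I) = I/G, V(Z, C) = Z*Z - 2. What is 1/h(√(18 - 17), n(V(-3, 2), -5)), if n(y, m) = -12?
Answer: -1/12 ≈ -0.083333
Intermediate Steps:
V(Z, C) = -2 + Z² (V(Z, C) = Z² - 2 = -2 + Z²)
1/h(√(18 - 17), n(V(-3, 2), -5)) = 1/(-12/√(18 - 17)) = 1/(-12/(√1)) = 1/(-12/1) = 1/(-12*1) = 1/(-12) = -1/12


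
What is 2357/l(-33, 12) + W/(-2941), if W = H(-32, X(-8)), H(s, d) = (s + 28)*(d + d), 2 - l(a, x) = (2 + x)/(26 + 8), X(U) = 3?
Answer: 117843577/79407 ≈ 1484.0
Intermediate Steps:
l(a, x) = 33/17 - x/34 (l(a, x) = 2 - (2 + x)/(26 + 8) = 2 - (2 + x)/34 = 2 - (1/17 + x/34) = 2 + (-1/17 - x/34) = 33/17 - x/34)
H(s, d) = 2*d*(28 + s) (H(s, d) = (28 + s)*(2*d) = 2*d*(28 + s))
W = -24 (W = 2*3*(28 - 32) = 2*3*(-4) = -24)
2357/l(-33, 12) + W/(-2941) = 2357/(33/17 - 1/34*12) - 24/(-2941) = 2357/(33/17 - 6/17) - 24*(-1/2941) = 2357/(27/17) + 24/2941 = 2357*(17/27) + 24/2941 = 40069/27 + 24/2941 = 117843577/79407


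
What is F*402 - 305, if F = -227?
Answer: -91559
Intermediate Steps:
F*402 - 305 = -227*402 - 305 = -91254 - 305 = -91559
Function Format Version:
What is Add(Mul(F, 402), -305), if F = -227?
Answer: -91559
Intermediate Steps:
Add(Mul(F, 402), -305) = Add(Mul(-227, 402), -305) = Add(-91254, -305) = -91559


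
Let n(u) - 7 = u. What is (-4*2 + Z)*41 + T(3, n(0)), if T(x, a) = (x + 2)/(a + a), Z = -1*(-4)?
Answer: -2291/14 ≈ -163.64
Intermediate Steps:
n(u) = 7 + u
Z = 4
T(x, a) = (2 + x)/(2*a) (T(x, a) = (2 + x)/((2*a)) = (2 + x)*(1/(2*a)) = (2 + x)/(2*a))
(-4*2 + Z)*41 + T(3, n(0)) = (-4*2 + 4)*41 + (2 + 3)/(2*(7 + 0)) = (-8 + 4)*41 + (½)*5/7 = -4*41 + (½)*(⅐)*5 = -164 + 5/14 = -2291/14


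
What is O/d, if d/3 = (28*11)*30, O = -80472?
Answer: -479/165 ≈ -2.9030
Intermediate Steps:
d = 27720 (d = 3*((28*11)*30) = 3*(308*30) = 3*9240 = 27720)
O/d = -80472/27720 = -80472*1/27720 = -479/165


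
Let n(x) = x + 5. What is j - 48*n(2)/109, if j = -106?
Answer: -11890/109 ≈ -109.08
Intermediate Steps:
n(x) = 5 + x
j - 48*n(2)/109 = -106 - 48*(5 + 2)/109 = -106 - 336/109 = -11890/109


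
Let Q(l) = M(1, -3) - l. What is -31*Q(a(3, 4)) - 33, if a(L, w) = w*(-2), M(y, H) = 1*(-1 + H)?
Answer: -157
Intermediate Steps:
M(y, H) = -1 + H
a(L, w) = -2*w
Q(l) = -4 - l (Q(l) = (-1 - 3) - l = -4 - l)
-31*Q(a(3, 4)) - 33 = -31*(-4 - (-2)*4) - 33 = -31*(-4 - 1*(-8)) - 33 = -31*(-4 + 8) - 33 = -31*4 - 33 = -124 - 33 = -157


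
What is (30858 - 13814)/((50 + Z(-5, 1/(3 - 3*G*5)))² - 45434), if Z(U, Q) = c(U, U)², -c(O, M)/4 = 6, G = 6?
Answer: 8522/173221 ≈ 0.049197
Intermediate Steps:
c(O, M) = -24 (c(O, M) = -4*6 = -24)
Z(U, Q) = 576 (Z(U, Q) = (-24)² = 576)
(30858 - 13814)/((50 + Z(-5, 1/(3 - 3*G*5)))² - 45434) = (30858 - 13814)/((50 + 576)² - 45434) = 17044/(626² - 45434) = 17044/(391876 - 45434) = 17044/346442 = 17044*(1/346442) = 8522/173221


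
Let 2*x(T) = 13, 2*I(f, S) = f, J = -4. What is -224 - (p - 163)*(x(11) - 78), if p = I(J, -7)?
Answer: -24043/2 ≈ -12022.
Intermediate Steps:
I(f, S) = f/2
x(T) = 13/2 (x(T) = (1/2)*13 = 13/2)
p = -2 (p = (1/2)*(-4) = -2)
-224 - (p - 163)*(x(11) - 78) = -224 - (-2 - 163)*(13/2 - 78) = -224 - (-165)*(-143)/2 = -224 - 1*23595/2 = -224 - 23595/2 = -24043/2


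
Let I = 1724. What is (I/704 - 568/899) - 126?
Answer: -19648723/158224 ≈ -124.18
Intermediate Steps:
(I/704 - 568/899) - 126 = (1724/704 - 568/899) - 126 = (1724*(1/704) - 568*1/899) - 126 = (431/176 - 568/899) - 126 = 287501/158224 - 126 = -19648723/158224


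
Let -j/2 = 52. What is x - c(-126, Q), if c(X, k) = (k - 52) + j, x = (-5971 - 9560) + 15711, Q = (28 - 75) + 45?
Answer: 338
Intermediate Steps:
j = -104 (j = -2*52 = -104)
Q = -2 (Q = -47 + 45 = -2)
x = 180 (x = -15531 + 15711 = 180)
c(X, k) = -156 + k (c(X, k) = (k - 52) - 104 = (-52 + k) - 104 = -156 + k)
x - c(-126, Q) = 180 - (-156 - 2) = 180 - 1*(-158) = 180 + 158 = 338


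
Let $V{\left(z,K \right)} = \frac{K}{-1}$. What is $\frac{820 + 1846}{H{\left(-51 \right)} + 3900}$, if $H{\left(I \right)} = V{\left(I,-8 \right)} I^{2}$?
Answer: $\frac{1333}{12354} \approx 0.1079$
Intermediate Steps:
$V{\left(z,K \right)} = - K$ ($V{\left(z,K \right)} = K \left(-1\right) = - K$)
$H{\left(I \right)} = 8 I^{2}$ ($H{\left(I \right)} = \left(-1\right) \left(-8\right) I^{2} = 8 I^{2}$)
$\frac{820 + 1846}{H{\left(-51 \right)} + 3900} = \frac{820 + 1846}{8 \left(-51\right)^{2} + 3900} = \frac{2666}{8 \cdot 2601 + 3900} = \frac{2666}{20808 + 3900} = \frac{2666}{24708} = 2666 \cdot \frac{1}{24708} = \frac{1333}{12354}$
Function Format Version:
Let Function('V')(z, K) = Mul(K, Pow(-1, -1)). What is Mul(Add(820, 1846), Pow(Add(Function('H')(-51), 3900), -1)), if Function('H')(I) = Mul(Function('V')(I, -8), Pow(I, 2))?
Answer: Rational(1333, 12354) ≈ 0.10790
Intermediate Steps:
Function('V')(z, K) = Mul(-1, K) (Function('V')(z, K) = Mul(K, -1) = Mul(-1, K))
Function('H')(I) = Mul(8, Pow(I, 2)) (Function('H')(I) = Mul(Mul(-1, -8), Pow(I, 2)) = Mul(8, Pow(I, 2)))
Mul(Add(820, 1846), Pow(Add(Function('H')(-51), 3900), -1)) = Mul(Add(820, 1846), Pow(Add(Mul(8, Pow(-51, 2)), 3900), -1)) = Mul(2666, Pow(Add(Mul(8, 2601), 3900), -1)) = Mul(2666, Pow(Add(20808, 3900), -1)) = Mul(2666, Pow(24708, -1)) = Mul(2666, Rational(1, 24708)) = Rational(1333, 12354)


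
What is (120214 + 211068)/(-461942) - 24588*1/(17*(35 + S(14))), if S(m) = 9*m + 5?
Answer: -3073276925/325900081 ≈ -9.4301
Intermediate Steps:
S(m) = 5 + 9*m
(120214 + 211068)/(-461942) - 24588*1/(17*(35 + S(14))) = (120214 + 211068)/(-461942) - 24588*1/(17*(35 + (5 + 9*14))) = 331282*(-1/461942) - 24588*1/(17*(35 + (5 + 126))) = -165641/230971 - 24588*1/(17*(35 + 131)) = -165641/230971 - 24588/(17*166) = -165641/230971 - 24588/2822 = -165641/230971 - 24588*1/2822 = -165641/230971 - 12294/1411 = -3073276925/325900081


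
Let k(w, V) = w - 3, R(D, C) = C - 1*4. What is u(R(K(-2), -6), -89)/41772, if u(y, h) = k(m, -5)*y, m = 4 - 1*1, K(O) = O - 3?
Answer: 0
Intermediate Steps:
K(O) = -3 + O
R(D, C) = -4 + C (R(D, C) = C - 4 = -4 + C)
m = 3 (m = 4 - 1 = 3)
k(w, V) = -3 + w
u(y, h) = 0 (u(y, h) = (-3 + 3)*y = 0*y = 0)
u(R(K(-2), -6), -89)/41772 = 0/41772 = 0*(1/41772) = 0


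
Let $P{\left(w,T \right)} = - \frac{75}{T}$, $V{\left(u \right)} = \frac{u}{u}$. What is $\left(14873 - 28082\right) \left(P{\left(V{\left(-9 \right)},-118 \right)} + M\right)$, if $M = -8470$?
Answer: $\frac{13200876465}{118} \approx 1.1187 \cdot 10^{8}$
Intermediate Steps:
$V{\left(u \right)} = 1$
$\left(14873 - 28082\right) \left(P{\left(V{\left(-9 \right)},-118 \right)} + M\right) = \left(14873 - 28082\right) \left(- \frac{75}{-118} - 8470\right) = - 13209 \left(\left(-75\right) \left(- \frac{1}{118}\right) - 8470\right) = - 13209 \left(\frac{75}{118} - 8470\right) = \left(-13209\right) \left(- \frac{999385}{118}\right) = \frac{13200876465}{118}$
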